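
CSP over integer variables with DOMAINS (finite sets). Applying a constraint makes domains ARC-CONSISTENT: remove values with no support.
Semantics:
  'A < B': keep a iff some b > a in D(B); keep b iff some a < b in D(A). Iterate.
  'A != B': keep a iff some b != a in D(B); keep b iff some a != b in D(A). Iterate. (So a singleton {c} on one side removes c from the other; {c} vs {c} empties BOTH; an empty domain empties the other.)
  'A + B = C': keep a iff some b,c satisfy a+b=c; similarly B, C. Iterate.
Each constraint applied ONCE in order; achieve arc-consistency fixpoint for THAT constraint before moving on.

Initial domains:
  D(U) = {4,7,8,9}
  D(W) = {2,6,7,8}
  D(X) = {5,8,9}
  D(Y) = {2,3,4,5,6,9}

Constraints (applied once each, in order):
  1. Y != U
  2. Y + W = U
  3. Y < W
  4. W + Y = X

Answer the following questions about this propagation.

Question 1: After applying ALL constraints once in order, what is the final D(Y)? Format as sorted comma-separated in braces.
Answer: {2,3}

Derivation:
Constraint 1 (Y != U) on D(Y)={2,3,4,5,6,9} D(U)={4,7,8,9}: no change
Constraint 2 (Y + W = U) on D(Y)={2,3,4,5,6,9} D(W)={2,6,7,8} D(U)={4,7,8,9}: Y {2,3,4,5,6,9}->{2,3,5,6}; W {2,6,7,8}->{2,6,7}
Constraint 3 (Y < W) on D(Y)={2,3,5,6} D(W)={2,6,7}: W {2,6,7}->{6,7}
Constraint 4 (W + Y = X) on D(W)={6,7} D(Y)={2,3,5,6} D(X)={5,8,9}: Y {2,3,5,6}->{2,3}; X {5,8,9}->{8,9}
So after all 4 constraints: D(Y) = {2,3}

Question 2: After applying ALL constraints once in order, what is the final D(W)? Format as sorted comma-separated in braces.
Answer: {6,7}

Derivation:
Constraint 1 (Y != U) on D(Y)={2,3,4,5,6,9} D(U)={4,7,8,9}: no change
Constraint 2 (Y + W = U) on D(Y)={2,3,4,5,6,9} D(W)={2,6,7,8} D(U)={4,7,8,9}: Y {2,3,4,5,6,9}->{2,3,5,6}; W {2,6,7,8}->{2,6,7}
Constraint 3 (Y < W) on D(Y)={2,3,5,6} D(W)={2,6,7}: W {2,6,7}->{6,7}
Constraint 4 (W + Y = X) on D(W)={6,7} D(Y)={2,3,5,6} D(X)={5,8,9}: Y {2,3,5,6}->{2,3}; X {5,8,9}->{8,9}
So after all 4 constraints: D(W) = {6,7}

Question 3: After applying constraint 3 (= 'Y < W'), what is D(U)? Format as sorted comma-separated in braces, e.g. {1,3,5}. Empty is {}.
Answer: {4,7,8,9}

Derivation:
Constraint 1 (Y != U) on D(Y)={2,3,4,5,6,9} D(U)={4,7,8,9}: no change
Constraint 2 (Y + W = U) on D(Y)={2,3,4,5,6,9} D(W)={2,6,7,8} D(U)={4,7,8,9}: Y {2,3,4,5,6,9}->{2,3,5,6}; W {2,6,7,8}->{2,6,7}
Constraint 3 (Y < W) on D(Y)={2,3,5,6} D(W)={2,6,7}: W {2,6,7}->{6,7}
So after constraint 3: D(U) = {4,7,8,9}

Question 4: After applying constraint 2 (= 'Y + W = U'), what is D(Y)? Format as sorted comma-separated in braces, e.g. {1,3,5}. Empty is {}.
Constraint 1 (Y != U) on D(Y)={2,3,4,5,6,9} D(U)={4,7,8,9}: no change
Constraint 2 (Y + W = U) on D(Y)={2,3,4,5,6,9} D(W)={2,6,7,8} D(U)={4,7,8,9}: Y {2,3,4,5,6,9}->{2,3,5,6}; W {2,6,7,8}->{2,6,7}
So after constraint 2: D(Y) = {2,3,5,6}

Answer: {2,3,5,6}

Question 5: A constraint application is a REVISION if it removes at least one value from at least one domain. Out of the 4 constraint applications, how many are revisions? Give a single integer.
Constraint 1 (Y != U) on D(Y)={2,3,4,5,6,9} D(U)={4,7,8,9}: no change => not a revision
Constraint 2 (Y + W = U) on D(Y)={2,3,4,5,6,9} D(W)={2,6,7,8} D(U)={4,7,8,9}: Y {2,3,4,5,6,9}->{2,3,5,6}; W {2,6,7,8}->{2,6,7} => REVISION
Constraint 3 (Y < W) on D(Y)={2,3,5,6} D(W)={2,6,7}: W {2,6,7}->{6,7} => REVISION
Constraint 4 (W + Y = X) on D(W)={6,7} D(Y)={2,3,5,6} D(X)={5,8,9}: Y {2,3,5,6}->{2,3}; X {5,8,9}->{8,9} => REVISION
Total revisions = 3

Answer: 3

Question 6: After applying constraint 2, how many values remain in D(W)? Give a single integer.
Constraint 1 (Y != U) on D(Y)={2,3,4,5,6,9} D(U)={4,7,8,9}: no change
Constraint 2 (Y + W = U) on D(Y)={2,3,4,5,6,9} D(W)={2,6,7,8} D(U)={4,7,8,9}: Y {2,3,4,5,6,9}->{2,3,5,6}; W {2,6,7,8}->{2,6,7}
So after constraint 2: D(W)={2,6,7}, size = 3

Answer: 3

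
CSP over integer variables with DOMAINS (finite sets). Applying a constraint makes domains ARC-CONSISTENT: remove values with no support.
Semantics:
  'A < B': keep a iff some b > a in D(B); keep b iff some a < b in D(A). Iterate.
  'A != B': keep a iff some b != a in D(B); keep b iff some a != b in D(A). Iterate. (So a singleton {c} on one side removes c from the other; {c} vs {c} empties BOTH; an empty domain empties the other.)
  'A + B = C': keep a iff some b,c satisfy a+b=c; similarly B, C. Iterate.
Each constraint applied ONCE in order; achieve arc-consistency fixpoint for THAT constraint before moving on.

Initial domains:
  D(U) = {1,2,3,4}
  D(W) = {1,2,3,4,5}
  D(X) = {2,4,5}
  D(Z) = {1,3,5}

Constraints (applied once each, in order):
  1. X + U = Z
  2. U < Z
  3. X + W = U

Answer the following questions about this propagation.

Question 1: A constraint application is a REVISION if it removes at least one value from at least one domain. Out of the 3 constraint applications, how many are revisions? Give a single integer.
Constraint 1 (X + U = Z) on D(X)={2,4,5} D(U)={1,2,3,4} D(Z)={1,3,5}: X {2,4,5}->{2,4}; U {1,2,3,4}->{1,3}; Z {1,3,5}->{3,5} => REVISION
Constraint 2 (U < Z) on D(U)={1,3} D(Z)={3,5}: no change => not a revision
Constraint 3 (X + W = U) on D(X)={2,4} D(W)={1,2,3,4,5} D(U)={1,3}: X {2,4}->{2}; W {1,2,3,4,5}->{1}; U {1,3}->{3} => REVISION
Total revisions = 2

Answer: 2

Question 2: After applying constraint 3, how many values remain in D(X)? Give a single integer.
Answer: 1

Derivation:
Constraint 1 (X + U = Z) on D(X)={2,4,5} D(U)={1,2,3,4} D(Z)={1,3,5}: X {2,4,5}->{2,4}; U {1,2,3,4}->{1,3}; Z {1,3,5}->{3,5}
Constraint 2 (U < Z) on D(U)={1,3} D(Z)={3,5}: no change
Constraint 3 (X + W = U) on D(X)={2,4} D(W)={1,2,3,4,5} D(U)={1,3}: X {2,4}->{2}; W {1,2,3,4,5}->{1}; U {1,3}->{3}
So after constraint 3: D(X)={2}, size = 1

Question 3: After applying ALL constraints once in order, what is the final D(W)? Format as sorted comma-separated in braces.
Constraint 1 (X + U = Z) on D(X)={2,4,5} D(U)={1,2,3,4} D(Z)={1,3,5}: X {2,4,5}->{2,4}; U {1,2,3,4}->{1,3}; Z {1,3,5}->{3,5}
Constraint 2 (U < Z) on D(U)={1,3} D(Z)={3,5}: no change
Constraint 3 (X + W = U) on D(X)={2,4} D(W)={1,2,3,4,5} D(U)={1,3}: X {2,4}->{2}; W {1,2,3,4,5}->{1}; U {1,3}->{3}
So after all 3 constraints: D(W) = {1}

Answer: {1}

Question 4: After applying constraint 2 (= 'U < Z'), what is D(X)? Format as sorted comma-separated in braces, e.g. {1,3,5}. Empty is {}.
Constraint 1 (X + U = Z) on D(X)={2,4,5} D(U)={1,2,3,4} D(Z)={1,3,5}: X {2,4,5}->{2,4}; U {1,2,3,4}->{1,3}; Z {1,3,5}->{3,5}
Constraint 2 (U < Z) on D(U)={1,3} D(Z)={3,5}: no change
So after constraint 2: D(X) = {2,4}

Answer: {2,4}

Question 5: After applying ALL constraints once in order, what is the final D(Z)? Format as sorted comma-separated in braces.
Answer: {3,5}

Derivation:
Constraint 1 (X + U = Z) on D(X)={2,4,5} D(U)={1,2,3,4} D(Z)={1,3,5}: X {2,4,5}->{2,4}; U {1,2,3,4}->{1,3}; Z {1,3,5}->{3,5}
Constraint 2 (U < Z) on D(U)={1,3} D(Z)={3,5}: no change
Constraint 3 (X + W = U) on D(X)={2,4} D(W)={1,2,3,4,5} D(U)={1,3}: X {2,4}->{2}; W {1,2,3,4,5}->{1}; U {1,3}->{3}
So after all 3 constraints: D(Z) = {3,5}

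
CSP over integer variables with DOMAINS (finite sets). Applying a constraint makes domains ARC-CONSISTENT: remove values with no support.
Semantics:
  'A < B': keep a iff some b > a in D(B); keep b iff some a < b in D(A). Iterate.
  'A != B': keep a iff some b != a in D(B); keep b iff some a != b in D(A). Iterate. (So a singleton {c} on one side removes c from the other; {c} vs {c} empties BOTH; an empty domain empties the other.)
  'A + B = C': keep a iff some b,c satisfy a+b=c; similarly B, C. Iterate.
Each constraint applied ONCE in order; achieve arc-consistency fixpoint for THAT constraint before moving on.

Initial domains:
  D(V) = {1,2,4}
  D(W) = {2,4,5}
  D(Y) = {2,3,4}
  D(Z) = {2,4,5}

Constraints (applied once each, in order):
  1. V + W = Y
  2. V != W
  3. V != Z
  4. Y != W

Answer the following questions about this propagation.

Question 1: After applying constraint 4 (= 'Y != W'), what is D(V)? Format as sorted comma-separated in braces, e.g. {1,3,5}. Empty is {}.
Constraint 1 (V + W = Y) on D(V)={1,2,4} D(W)={2,4,5} D(Y)={2,3,4}: V {1,2,4}->{1,2}; W {2,4,5}->{2}; Y {2,3,4}->{3,4}
Constraint 2 (V != W) on D(V)={1,2} D(W)={2}: V {1,2}->{1}
Constraint 3 (V != Z) on D(V)={1} D(Z)={2,4,5}: no change
Constraint 4 (Y != W) on D(Y)={3,4} D(W)={2}: no change
So after constraint 4: D(V) = {1}

Answer: {1}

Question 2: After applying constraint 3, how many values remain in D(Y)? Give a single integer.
Answer: 2

Derivation:
Constraint 1 (V + W = Y) on D(V)={1,2,4} D(W)={2,4,5} D(Y)={2,3,4}: V {1,2,4}->{1,2}; W {2,4,5}->{2}; Y {2,3,4}->{3,4}
Constraint 2 (V != W) on D(V)={1,2} D(W)={2}: V {1,2}->{1}
Constraint 3 (V != Z) on D(V)={1} D(Z)={2,4,5}: no change
So after constraint 3: D(Y)={3,4}, size = 2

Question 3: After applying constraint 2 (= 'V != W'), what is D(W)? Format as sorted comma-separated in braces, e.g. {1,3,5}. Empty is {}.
Constraint 1 (V + W = Y) on D(V)={1,2,4} D(W)={2,4,5} D(Y)={2,3,4}: V {1,2,4}->{1,2}; W {2,4,5}->{2}; Y {2,3,4}->{3,4}
Constraint 2 (V != W) on D(V)={1,2} D(W)={2}: V {1,2}->{1}
So after constraint 2: D(W) = {2}

Answer: {2}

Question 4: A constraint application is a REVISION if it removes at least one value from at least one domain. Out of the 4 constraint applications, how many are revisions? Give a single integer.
Answer: 2

Derivation:
Constraint 1 (V + W = Y) on D(V)={1,2,4} D(W)={2,4,5} D(Y)={2,3,4}: V {1,2,4}->{1,2}; W {2,4,5}->{2}; Y {2,3,4}->{3,4} => REVISION
Constraint 2 (V != W) on D(V)={1,2} D(W)={2}: V {1,2}->{1} => REVISION
Constraint 3 (V != Z) on D(V)={1} D(Z)={2,4,5}: no change => not a revision
Constraint 4 (Y != W) on D(Y)={3,4} D(W)={2}: no change => not a revision
Total revisions = 2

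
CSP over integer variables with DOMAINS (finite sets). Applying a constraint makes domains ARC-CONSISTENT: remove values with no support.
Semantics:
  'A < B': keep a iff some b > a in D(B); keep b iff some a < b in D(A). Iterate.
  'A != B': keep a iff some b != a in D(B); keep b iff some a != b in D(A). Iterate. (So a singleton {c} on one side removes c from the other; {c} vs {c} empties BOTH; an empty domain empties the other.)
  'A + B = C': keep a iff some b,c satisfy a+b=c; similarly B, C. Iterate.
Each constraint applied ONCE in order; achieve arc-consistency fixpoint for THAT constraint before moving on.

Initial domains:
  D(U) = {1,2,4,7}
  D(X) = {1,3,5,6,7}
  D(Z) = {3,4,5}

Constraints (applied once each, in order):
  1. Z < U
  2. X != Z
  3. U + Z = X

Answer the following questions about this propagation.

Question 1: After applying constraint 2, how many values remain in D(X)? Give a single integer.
Answer: 5

Derivation:
Constraint 1 (Z < U) on D(Z)={3,4,5} D(U)={1,2,4,7}: U {1,2,4,7}->{4,7}
Constraint 2 (X != Z) on D(X)={1,3,5,6,7} D(Z)={3,4,5}: no change
So after constraint 2: D(X)={1,3,5,6,7}, size = 5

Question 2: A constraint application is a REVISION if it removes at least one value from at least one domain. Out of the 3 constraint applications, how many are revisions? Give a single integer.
Answer: 2

Derivation:
Constraint 1 (Z < U) on D(Z)={3,4,5} D(U)={1,2,4,7}: U {1,2,4,7}->{4,7} => REVISION
Constraint 2 (X != Z) on D(X)={1,3,5,6,7} D(Z)={3,4,5}: no change => not a revision
Constraint 3 (U + Z = X) on D(U)={4,7} D(Z)={3,4,5} D(X)={1,3,5,6,7}: U {4,7}->{4}; Z {3,4,5}->{3}; X {1,3,5,6,7}->{7} => REVISION
Total revisions = 2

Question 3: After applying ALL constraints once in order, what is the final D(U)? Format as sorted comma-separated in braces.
Answer: {4}

Derivation:
Constraint 1 (Z < U) on D(Z)={3,4,5} D(U)={1,2,4,7}: U {1,2,4,7}->{4,7}
Constraint 2 (X != Z) on D(X)={1,3,5,6,7} D(Z)={3,4,5}: no change
Constraint 3 (U + Z = X) on D(U)={4,7} D(Z)={3,4,5} D(X)={1,3,5,6,7}: U {4,7}->{4}; Z {3,4,5}->{3}; X {1,3,5,6,7}->{7}
So after all 3 constraints: D(U) = {4}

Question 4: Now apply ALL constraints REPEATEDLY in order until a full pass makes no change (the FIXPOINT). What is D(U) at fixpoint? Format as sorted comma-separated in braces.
Answer: {4}

Derivation:
pass 0 (initial): D(U)={1,2,4,7}
pass 1: U {1,2,4,7}->{4}; X {1,3,5,6,7}->{7}; Z {3,4,5}->{3}
pass 2: no change
Fixpoint after 2 passes: D(U) = {4}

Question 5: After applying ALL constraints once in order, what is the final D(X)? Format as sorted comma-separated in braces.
Constraint 1 (Z < U) on D(Z)={3,4,5} D(U)={1,2,4,7}: U {1,2,4,7}->{4,7}
Constraint 2 (X != Z) on D(X)={1,3,5,6,7} D(Z)={3,4,5}: no change
Constraint 3 (U + Z = X) on D(U)={4,7} D(Z)={3,4,5} D(X)={1,3,5,6,7}: U {4,7}->{4}; Z {3,4,5}->{3}; X {1,3,5,6,7}->{7}
So after all 3 constraints: D(X) = {7}

Answer: {7}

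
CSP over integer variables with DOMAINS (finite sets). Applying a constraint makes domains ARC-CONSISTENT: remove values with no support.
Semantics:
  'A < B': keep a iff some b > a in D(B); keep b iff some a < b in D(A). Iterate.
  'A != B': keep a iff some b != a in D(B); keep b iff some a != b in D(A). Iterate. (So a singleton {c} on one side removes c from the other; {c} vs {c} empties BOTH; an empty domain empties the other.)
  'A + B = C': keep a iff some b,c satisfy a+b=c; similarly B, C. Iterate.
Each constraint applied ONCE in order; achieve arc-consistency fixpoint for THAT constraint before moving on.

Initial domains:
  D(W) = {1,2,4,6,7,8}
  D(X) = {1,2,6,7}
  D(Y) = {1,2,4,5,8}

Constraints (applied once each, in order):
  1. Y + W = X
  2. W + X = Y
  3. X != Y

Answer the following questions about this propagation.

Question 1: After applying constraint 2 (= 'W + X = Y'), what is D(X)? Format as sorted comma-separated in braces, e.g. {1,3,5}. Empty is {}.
Constraint 1 (Y + W = X) on D(Y)={1,2,4,5,8} D(W)={1,2,4,6,7,8} D(X)={1,2,6,7}: Y {1,2,4,5,8}->{1,2,4,5}; W {1,2,4,6,7,8}->{1,2,4,6}; X {1,2,6,7}->{2,6,7}
Constraint 2 (W + X = Y) on D(W)={1,2,4,6} D(X)={2,6,7} D(Y)={1,2,4,5}: W {1,2,4,6}->{2}; X {2,6,7}->{2}; Y {1,2,4,5}->{4}
So after constraint 2: D(X) = {2}

Answer: {2}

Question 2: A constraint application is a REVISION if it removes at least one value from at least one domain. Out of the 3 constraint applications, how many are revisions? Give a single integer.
Constraint 1 (Y + W = X) on D(Y)={1,2,4,5,8} D(W)={1,2,4,6,7,8} D(X)={1,2,6,7}: Y {1,2,4,5,8}->{1,2,4,5}; W {1,2,4,6,7,8}->{1,2,4,6}; X {1,2,6,7}->{2,6,7} => REVISION
Constraint 2 (W + X = Y) on D(W)={1,2,4,6} D(X)={2,6,7} D(Y)={1,2,4,5}: W {1,2,4,6}->{2}; X {2,6,7}->{2}; Y {1,2,4,5}->{4} => REVISION
Constraint 3 (X != Y) on D(X)={2} D(Y)={4}: no change => not a revision
Total revisions = 2

Answer: 2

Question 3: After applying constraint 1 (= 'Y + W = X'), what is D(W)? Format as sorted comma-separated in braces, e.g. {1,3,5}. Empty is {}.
Answer: {1,2,4,6}

Derivation:
Constraint 1 (Y + W = X) on D(Y)={1,2,4,5,8} D(W)={1,2,4,6,7,8} D(X)={1,2,6,7}: Y {1,2,4,5,8}->{1,2,4,5}; W {1,2,4,6,7,8}->{1,2,4,6}; X {1,2,6,7}->{2,6,7}
So after constraint 1: D(W) = {1,2,4,6}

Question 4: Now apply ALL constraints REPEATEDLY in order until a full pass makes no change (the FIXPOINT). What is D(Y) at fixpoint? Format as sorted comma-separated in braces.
pass 0 (initial): D(Y)={1,2,4,5,8}
pass 1: W {1,2,4,6,7,8}->{2}; X {1,2,6,7}->{2}; Y {1,2,4,5,8}->{4}
pass 2: W {2}->{}; X {2}->{}; Y {4}->{}
pass 3: no change
Fixpoint after 3 passes: D(Y) = {}

Answer: {}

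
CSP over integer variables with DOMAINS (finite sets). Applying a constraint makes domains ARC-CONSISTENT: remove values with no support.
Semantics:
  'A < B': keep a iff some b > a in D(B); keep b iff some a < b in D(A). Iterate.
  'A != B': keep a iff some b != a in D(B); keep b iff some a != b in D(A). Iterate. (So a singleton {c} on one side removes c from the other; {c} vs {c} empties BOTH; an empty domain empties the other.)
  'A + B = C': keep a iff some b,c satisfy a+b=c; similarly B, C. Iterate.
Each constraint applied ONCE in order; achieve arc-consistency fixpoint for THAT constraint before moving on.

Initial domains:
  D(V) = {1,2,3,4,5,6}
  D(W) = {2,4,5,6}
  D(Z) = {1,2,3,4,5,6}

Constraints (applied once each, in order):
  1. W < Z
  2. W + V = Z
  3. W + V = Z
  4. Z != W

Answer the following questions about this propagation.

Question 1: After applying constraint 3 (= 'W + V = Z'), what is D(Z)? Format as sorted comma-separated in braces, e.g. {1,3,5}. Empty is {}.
Constraint 1 (W < Z) on D(W)={2,4,5,6} D(Z)={1,2,3,4,5,6}: W {2,4,5,6}->{2,4,5}; Z {1,2,3,4,5,6}->{3,4,5,6}
Constraint 2 (W + V = Z) on D(W)={2,4,5} D(V)={1,2,3,4,5,6} D(Z)={3,4,5,6}: V {1,2,3,4,5,6}->{1,2,3,4}
Constraint 3 (W + V = Z) on D(W)={2,4,5} D(V)={1,2,3,4} D(Z)={3,4,5,6}: no change
So after constraint 3: D(Z) = {3,4,5,6}

Answer: {3,4,5,6}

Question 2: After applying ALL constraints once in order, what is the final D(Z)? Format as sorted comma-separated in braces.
Answer: {3,4,5,6}

Derivation:
Constraint 1 (W < Z) on D(W)={2,4,5,6} D(Z)={1,2,3,4,5,6}: W {2,4,5,6}->{2,4,5}; Z {1,2,3,4,5,6}->{3,4,5,6}
Constraint 2 (W + V = Z) on D(W)={2,4,5} D(V)={1,2,3,4,5,6} D(Z)={3,4,5,6}: V {1,2,3,4,5,6}->{1,2,3,4}
Constraint 3 (W + V = Z) on D(W)={2,4,5} D(V)={1,2,3,4} D(Z)={3,4,5,6}: no change
Constraint 4 (Z != W) on D(Z)={3,4,5,6} D(W)={2,4,5}: no change
So after all 4 constraints: D(Z) = {3,4,5,6}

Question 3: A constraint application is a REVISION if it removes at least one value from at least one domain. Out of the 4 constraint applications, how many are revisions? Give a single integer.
Constraint 1 (W < Z) on D(W)={2,4,5,6} D(Z)={1,2,3,4,5,6}: W {2,4,5,6}->{2,4,5}; Z {1,2,3,4,5,6}->{3,4,5,6} => REVISION
Constraint 2 (W + V = Z) on D(W)={2,4,5} D(V)={1,2,3,4,5,6} D(Z)={3,4,5,6}: V {1,2,3,4,5,6}->{1,2,3,4} => REVISION
Constraint 3 (W + V = Z) on D(W)={2,4,5} D(V)={1,2,3,4} D(Z)={3,4,5,6}: no change => not a revision
Constraint 4 (Z != W) on D(Z)={3,4,5,6} D(W)={2,4,5}: no change => not a revision
Total revisions = 2

Answer: 2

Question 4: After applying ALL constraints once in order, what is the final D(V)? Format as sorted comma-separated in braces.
Answer: {1,2,3,4}

Derivation:
Constraint 1 (W < Z) on D(W)={2,4,5,6} D(Z)={1,2,3,4,5,6}: W {2,4,5,6}->{2,4,5}; Z {1,2,3,4,5,6}->{3,4,5,6}
Constraint 2 (W + V = Z) on D(W)={2,4,5} D(V)={1,2,3,4,5,6} D(Z)={3,4,5,6}: V {1,2,3,4,5,6}->{1,2,3,4}
Constraint 3 (W + V = Z) on D(W)={2,4,5} D(V)={1,2,3,4} D(Z)={3,4,5,6}: no change
Constraint 4 (Z != W) on D(Z)={3,4,5,6} D(W)={2,4,5}: no change
So after all 4 constraints: D(V) = {1,2,3,4}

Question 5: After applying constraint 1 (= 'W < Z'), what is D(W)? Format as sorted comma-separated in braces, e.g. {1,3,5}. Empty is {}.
Answer: {2,4,5}

Derivation:
Constraint 1 (W < Z) on D(W)={2,4,5,6} D(Z)={1,2,3,4,5,6}: W {2,4,5,6}->{2,4,5}; Z {1,2,3,4,5,6}->{3,4,5,6}
So after constraint 1: D(W) = {2,4,5}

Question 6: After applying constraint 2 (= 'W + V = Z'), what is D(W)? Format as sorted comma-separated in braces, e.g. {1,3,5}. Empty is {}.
Answer: {2,4,5}

Derivation:
Constraint 1 (W < Z) on D(W)={2,4,5,6} D(Z)={1,2,3,4,5,6}: W {2,4,5,6}->{2,4,5}; Z {1,2,3,4,5,6}->{3,4,5,6}
Constraint 2 (W + V = Z) on D(W)={2,4,5} D(V)={1,2,3,4,5,6} D(Z)={3,4,5,6}: V {1,2,3,4,5,6}->{1,2,3,4}
So after constraint 2: D(W) = {2,4,5}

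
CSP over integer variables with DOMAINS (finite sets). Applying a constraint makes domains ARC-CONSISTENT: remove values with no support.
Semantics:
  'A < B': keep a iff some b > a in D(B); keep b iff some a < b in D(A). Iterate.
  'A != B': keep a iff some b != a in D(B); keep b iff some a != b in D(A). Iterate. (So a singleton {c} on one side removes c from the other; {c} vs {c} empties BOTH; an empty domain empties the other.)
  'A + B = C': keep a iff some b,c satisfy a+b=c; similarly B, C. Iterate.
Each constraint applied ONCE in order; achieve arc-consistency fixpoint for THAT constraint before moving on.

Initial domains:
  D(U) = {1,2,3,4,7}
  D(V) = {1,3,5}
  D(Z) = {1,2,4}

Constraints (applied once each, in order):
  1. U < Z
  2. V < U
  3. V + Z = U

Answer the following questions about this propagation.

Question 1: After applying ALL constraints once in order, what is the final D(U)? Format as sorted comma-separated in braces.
Constraint 1 (U < Z) on D(U)={1,2,3,4,7} D(Z)={1,2,4}: U {1,2,3,4,7}->{1,2,3}; Z {1,2,4}->{2,4}
Constraint 2 (V < U) on D(V)={1,3,5} D(U)={1,2,3}: V {1,3,5}->{1}; U {1,2,3}->{2,3}
Constraint 3 (V + Z = U) on D(V)={1} D(Z)={2,4} D(U)={2,3}: Z {2,4}->{2}; U {2,3}->{3}
So after all 3 constraints: D(U) = {3}

Answer: {3}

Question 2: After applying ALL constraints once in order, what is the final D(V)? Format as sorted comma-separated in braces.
Constraint 1 (U < Z) on D(U)={1,2,3,4,7} D(Z)={1,2,4}: U {1,2,3,4,7}->{1,2,3}; Z {1,2,4}->{2,4}
Constraint 2 (V < U) on D(V)={1,3,5} D(U)={1,2,3}: V {1,3,5}->{1}; U {1,2,3}->{2,3}
Constraint 3 (V + Z = U) on D(V)={1} D(Z)={2,4} D(U)={2,3}: Z {2,4}->{2}; U {2,3}->{3}
So after all 3 constraints: D(V) = {1}

Answer: {1}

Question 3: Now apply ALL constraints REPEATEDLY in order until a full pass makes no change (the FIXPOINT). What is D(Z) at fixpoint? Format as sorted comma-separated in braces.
pass 0 (initial): D(Z)={1,2,4}
pass 1: U {1,2,3,4,7}->{3}; V {1,3,5}->{1}; Z {1,2,4}->{2}
pass 2: U {3}->{}; V {1}->{}; Z {2}->{}
pass 3: no change
Fixpoint after 3 passes: D(Z) = {}

Answer: {}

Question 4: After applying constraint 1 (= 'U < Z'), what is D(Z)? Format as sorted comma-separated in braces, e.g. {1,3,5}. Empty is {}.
Constraint 1 (U < Z) on D(U)={1,2,3,4,7} D(Z)={1,2,4}: U {1,2,3,4,7}->{1,2,3}; Z {1,2,4}->{2,4}
So after constraint 1: D(Z) = {2,4}

Answer: {2,4}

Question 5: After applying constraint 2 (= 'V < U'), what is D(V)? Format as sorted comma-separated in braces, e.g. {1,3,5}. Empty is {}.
Answer: {1}

Derivation:
Constraint 1 (U < Z) on D(U)={1,2,3,4,7} D(Z)={1,2,4}: U {1,2,3,4,7}->{1,2,3}; Z {1,2,4}->{2,4}
Constraint 2 (V < U) on D(V)={1,3,5} D(U)={1,2,3}: V {1,3,5}->{1}; U {1,2,3}->{2,3}
So after constraint 2: D(V) = {1}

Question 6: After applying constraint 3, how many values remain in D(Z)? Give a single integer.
Answer: 1

Derivation:
Constraint 1 (U < Z) on D(U)={1,2,3,4,7} D(Z)={1,2,4}: U {1,2,3,4,7}->{1,2,3}; Z {1,2,4}->{2,4}
Constraint 2 (V < U) on D(V)={1,3,5} D(U)={1,2,3}: V {1,3,5}->{1}; U {1,2,3}->{2,3}
Constraint 3 (V + Z = U) on D(V)={1} D(Z)={2,4} D(U)={2,3}: Z {2,4}->{2}; U {2,3}->{3}
So after constraint 3: D(Z)={2}, size = 1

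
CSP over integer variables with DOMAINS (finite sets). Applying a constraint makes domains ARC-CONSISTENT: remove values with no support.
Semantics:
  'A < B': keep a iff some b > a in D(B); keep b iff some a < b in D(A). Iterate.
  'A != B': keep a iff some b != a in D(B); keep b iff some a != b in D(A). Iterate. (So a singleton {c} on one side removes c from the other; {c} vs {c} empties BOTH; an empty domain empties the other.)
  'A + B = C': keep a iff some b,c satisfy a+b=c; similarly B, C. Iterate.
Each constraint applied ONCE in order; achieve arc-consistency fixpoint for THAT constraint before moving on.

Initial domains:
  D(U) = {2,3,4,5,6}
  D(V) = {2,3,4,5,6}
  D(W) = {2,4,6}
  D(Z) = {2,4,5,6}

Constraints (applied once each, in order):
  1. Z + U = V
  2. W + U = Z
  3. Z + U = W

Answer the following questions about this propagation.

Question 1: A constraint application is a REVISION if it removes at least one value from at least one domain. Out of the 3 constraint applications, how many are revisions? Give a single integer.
Answer: 3

Derivation:
Constraint 1 (Z + U = V) on D(Z)={2,4,5,6} D(U)={2,3,4,5,6} D(V)={2,3,4,5,6}: Z {2,4,5,6}->{2,4}; U {2,3,4,5,6}->{2,3,4}; V {2,3,4,5,6}->{4,5,6} => REVISION
Constraint 2 (W + U = Z) on D(W)={2,4,6} D(U)={2,3,4} D(Z)={2,4}: W {2,4,6}->{2}; U {2,3,4}->{2}; Z {2,4}->{4} => REVISION
Constraint 3 (Z + U = W) on D(Z)={4} D(U)={2} D(W)={2}: Z {4}->{}; U {2}->{}; W {2}->{} => REVISION
Total revisions = 3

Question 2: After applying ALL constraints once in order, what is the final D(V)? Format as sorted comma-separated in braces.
Constraint 1 (Z + U = V) on D(Z)={2,4,5,6} D(U)={2,3,4,5,6} D(V)={2,3,4,5,6}: Z {2,4,5,6}->{2,4}; U {2,3,4,5,6}->{2,3,4}; V {2,3,4,5,6}->{4,5,6}
Constraint 2 (W + U = Z) on D(W)={2,4,6} D(U)={2,3,4} D(Z)={2,4}: W {2,4,6}->{2}; U {2,3,4}->{2}; Z {2,4}->{4}
Constraint 3 (Z + U = W) on D(Z)={4} D(U)={2} D(W)={2}: Z {4}->{}; U {2}->{}; W {2}->{}
So after all 3 constraints: D(V) = {4,5,6}

Answer: {4,5,6}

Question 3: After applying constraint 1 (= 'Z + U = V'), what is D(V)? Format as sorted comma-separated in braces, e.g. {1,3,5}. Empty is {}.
Constraint 1 (Z + U = V) on D(Z)={2,4,5,6} D(U)={2,3,4,5,6} D(V)={2,3,4,5,6}: Z {2,4,5,6}->{2,4}; U {2,3,4,5,6}->{2,3,4}; V {2,3,4,5,6}->{4,5,6}
So after constraint 1: D(V) = {4,5,6}

Answer: {4,5,6}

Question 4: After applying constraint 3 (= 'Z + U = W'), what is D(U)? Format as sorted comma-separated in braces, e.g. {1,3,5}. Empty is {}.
Answer: {}

Derivation:
Constraint 1 (Z + U = V) on D(Z)={2,4,5,6} D(U)={2,3,4,5,6} D(V)={2,3,4,5,6}: Z {2,4,5,6}->{2,4}; U {2,3,4,5,6}->{2,3,4}; V {2,3,4,5,6}->{4,5,6}
Constraint 2 (W + U = Z) on D(W)={2,4,6} D(U)={2,3,4} D(Z)={2,4}: W {2,4,6}->{2}; U {2,3,4}->{2}; Z {2,4}->{4}
Constraint 3 (Z + U = W) on D(Z)={4} D(U)={2} D(W)={2}: Z {4}->{}; U {2}->{}; W {2}->{}
So after constraint 3: D(U) = {}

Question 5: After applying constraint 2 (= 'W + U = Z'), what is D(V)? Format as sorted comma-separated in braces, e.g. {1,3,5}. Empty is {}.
Answer: {4,5,6}

Derivation:
Constraint 1 (Z + U = V) on D(Z)={2,4,5,6} D(U)={2,3,4,5,6} D(V)={2,3,4,5,6}: Z {2,4,5,6}->{2,4}; U {2,3,4,5,6}->{2,3,4}; V {2,3,4,5,6}->{4,5,6}
Constraint 2 (W + U = Z) on D(W)={2,4,6} D(U)={2,3,4} D(Z)={2,4}: W {2,4,6}->{2}; U {2,3,4}->{2}; Z {2,4}->{4}
So after constraint 2: D(V) = {4,5,6}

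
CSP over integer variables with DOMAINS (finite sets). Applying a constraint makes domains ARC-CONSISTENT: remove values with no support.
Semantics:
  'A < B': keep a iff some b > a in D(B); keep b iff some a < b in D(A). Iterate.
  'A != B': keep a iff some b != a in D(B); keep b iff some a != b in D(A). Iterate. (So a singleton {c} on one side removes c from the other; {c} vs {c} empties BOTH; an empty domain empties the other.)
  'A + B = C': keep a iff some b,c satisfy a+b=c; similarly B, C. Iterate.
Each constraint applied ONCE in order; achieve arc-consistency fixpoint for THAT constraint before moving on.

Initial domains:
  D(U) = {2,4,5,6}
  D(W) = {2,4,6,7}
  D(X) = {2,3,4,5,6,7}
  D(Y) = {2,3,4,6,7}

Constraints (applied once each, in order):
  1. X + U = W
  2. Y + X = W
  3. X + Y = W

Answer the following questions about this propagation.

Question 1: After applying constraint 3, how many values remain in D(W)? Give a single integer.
Constraint 1 (X + U = W) on D(X)={2,3,4,5,6,7} D(U)={2,4,5,6} D(W)={2,4,6,7}: X {2,3,4,5,6,7}->{2,3,4,5}; U {2,4,5,6}->{2,4,5}; W {2,4,6,7}->{4,6,7}
Constraint 2 (Y + X = W) on D(Y)={2,3,4,6,7} D(X)={2,3,4,5} D(W)={4,6,7}: Y {2,3,4,6,7}->{2,3,4}
Constraint 3 (X + Y = W) on D(X)={2,3,4,5} D(Y)={2,3,4} D(W)={4,6,7}: no change
So after constraint 3: D(W)={4,6,7}, size = 3

Answer: 3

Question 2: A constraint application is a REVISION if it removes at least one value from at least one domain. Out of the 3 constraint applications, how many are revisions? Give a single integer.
Constraint 1 (X + U = W) on D(X)={2,3,4,5,6,7} D(U)={2,4,5,6} D(W)={2,4,6,7}: X {2,3,4,5,6,7}->{2,3,4,5}; U {2,4,5,6}->{2,4,5}; W {2,4,6,7}->{4,6,7} => REVISION
Constraint 2 (Y + X = W) on D(Y)={2,3,4,6,7} D(X)={2,3,4,5} D(W)={4,6,7}: Y {2,3,4,6,7}->{2,3,4} => REVISION
Constraint 3 (X + Y = W) on D(X)={2,3,4,5} D(Y)={2,3,4} D(W)={4,6,7}: no change => not a revision
Total revisions = 2

Answer: 2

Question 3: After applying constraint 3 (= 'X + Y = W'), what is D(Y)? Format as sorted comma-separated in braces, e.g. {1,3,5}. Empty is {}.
Answer: {2,3,4}

Derivation:
Constraint 1 (X + U = W) on D(X)={2,3,4,5,6,7} D(U)={2,4,5,6} D(W)={2,4,6,7}: X {2,3,4,5,6,7}->{2,3,4,5}; U {2,4,5,6}->{2,4,5}; W {2,4,6,7}->{4,6,7}
Constraint 2 (Y + X = W) on D(Y)={2,3,4,6,7} D(X)={2,3,4,5} D(W)={4,6,7}: Y {2,3,4,6,7}->{2,3,4}
Constraint 3 (X + Y = W) on D(X)={2,3,4,5} D(Y)={2,3,4} D(W)={4,6,7}: no change
So after constraint 3: D(Y) = {2,3,4}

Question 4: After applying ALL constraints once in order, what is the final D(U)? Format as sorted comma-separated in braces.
Answer: {2,4,5}

Derivation:
Constraint 1 (X + U = W) on D(X)={2,3,4,5,6,7} D(U)={2,4,5,6} D(W)={2,4,6,7}: X {2,3,4,5,6,7}->{2,3,4,5}; U {2,4,5,6}->{2,4,5}; W {2,4,6,7}->{4,6,7}
Constraint 2 (Y + X = W) on D(Y)={2,3,4,6,7} D(X)={2,3,4,5} D(W)={4,6,7}: Y {2,3,4,6,7}->{2,3,4}
Constraint 3 (X + Y = W) on D(X)={2,3,4,5} D(Y)={2,3,4} D(W)={4,6,7}: no change
So after all 3 constraints: D(U) = {2,4,5}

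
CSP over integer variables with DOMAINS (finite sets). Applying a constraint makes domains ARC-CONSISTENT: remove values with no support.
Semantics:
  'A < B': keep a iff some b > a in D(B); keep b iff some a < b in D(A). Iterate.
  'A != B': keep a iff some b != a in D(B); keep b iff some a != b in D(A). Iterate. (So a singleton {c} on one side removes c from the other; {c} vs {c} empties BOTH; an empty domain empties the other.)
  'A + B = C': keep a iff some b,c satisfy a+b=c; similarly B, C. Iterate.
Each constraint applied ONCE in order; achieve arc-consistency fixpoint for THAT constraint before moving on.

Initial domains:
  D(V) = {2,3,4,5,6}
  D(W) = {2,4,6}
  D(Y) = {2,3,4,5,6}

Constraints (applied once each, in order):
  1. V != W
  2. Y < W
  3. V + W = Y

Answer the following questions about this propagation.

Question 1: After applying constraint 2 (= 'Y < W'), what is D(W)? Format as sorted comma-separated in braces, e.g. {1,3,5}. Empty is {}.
Constraint 1 (V != W) on D(V)={2,3,4,5,6} D(W)={2,4,6}: no change
Constraint 2 (Y < W) on D(Y)={2,3,4,5,6} D(W)={2,4,6}: Y {2,3,4,5,6}->{2,3,4,5}; W {2,4,6}->{4,6}
So after constraint 2: D(W) = {4,6}

Answer: {4,6}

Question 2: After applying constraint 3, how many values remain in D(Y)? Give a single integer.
Answer: 0

Derivation:
Constraint 1 (V != W) on D(V)={2,3,4,5,6} D(W)={2,4,6}: no change
Constraint 2 (Y < W) on D(Y)={2,3,4,5,6} D(W)={2,4,6}: Y {2,3,4,5,6}->{2,3,4,5}; W {2,4,6}->{4,6}
Constraint 3 (V + W = Y) on D(V)={2,3,4,5,6} D(W)={4,6} D(Y)={2,3,4,5}: V {2,3,4,5,6}->{}; W {4,6}->{}; Y {2,3,4,5}->{}
So after constraint 3: D(Y)={}, size = 0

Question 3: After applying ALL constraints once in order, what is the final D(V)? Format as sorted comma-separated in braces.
Answer: {}

Derivation:
Constraint 1 (V != W) on D(V)={2,3,4,5,6} D(W)={2,4,6}: no change
Constraint 2 (Y < W) on D(Y)={2,3,4,5,6} D(W)={2,4,6}: Y {2,3,4,5,6}->{2,3,4,5}; W {2,4,6}->{4,6}
Constraint 3 (V + W = Y) on D(V)={2,3,4,5,6} D(W)={4,6} D(Y)={2,3,4,5}: V {2,3,4,5,6}->{}; W {4,6}->{}; Y {2,3,4,5}->{}
So after all 3 constraints: D(V) = {}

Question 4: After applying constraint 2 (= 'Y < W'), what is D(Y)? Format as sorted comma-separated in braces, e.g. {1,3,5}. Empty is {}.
Constraint 1 (V != W) on D(V)={2,3,4,5,6} D(W)={2,4,6}: no change
Constraint 2 (Y < W) on D(Y)={2,3,4,5,6} D(W)={2,4,6}: Y {2,3,4,5,6}->{2,3,4,5}; W {2,4,6}->{4,6}
So after constraint 2: D(Y) = {2,3,4,5}

Answer: {2,3,4,5}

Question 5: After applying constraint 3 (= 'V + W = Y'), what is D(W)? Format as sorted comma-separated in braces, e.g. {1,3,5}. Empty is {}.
Answer: {}

Derivation:
Constraint 1 (V != W) on D(V)={2,3,4,5,6} D(W)={2,4,6}: no change
Constraint 2 (Y < W) on D(Y)={2,3,4,5,6} D(W)={2,4,6}: Y {2,3,4,5,6}->{2,3,4,5}; W {2,4,6}->{4,6}
Constraint 3 (V + W = Y) on D(V)={2,3,4,5,6} D(W)={4,6} D(Y)={2,3,4,5}: V {2,3,4,5,6}->{}; W {4,6}->{}; Y {2,3,4,5}->{}
So after constraint 3: D(W) = {}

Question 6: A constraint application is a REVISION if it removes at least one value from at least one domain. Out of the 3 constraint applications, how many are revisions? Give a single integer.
Answer: 2

Derivation:
Constraint 1 (V != W) on D(V)={2,3,4,5,6} D(W)={2,4,6}: no change => not a revision
Constraint 2 (Y < W) on D(Y)={2,3,4,5,6} D(W)={2,4,6}: Y {2,3,4,5,6}->{2,3,4,5}; W {2,4,6}->{4,6} => REVISION
Constraint 3 (V + W = Y) on D(V)={2,3,4,5,6} D(W)={4,6} D(Y)={2,3,4,5}: V {2,3,4,5,6}->{}; W {4,6}->{}; Y {2,3,4,5}->{} => REVISION
Total revisions = 2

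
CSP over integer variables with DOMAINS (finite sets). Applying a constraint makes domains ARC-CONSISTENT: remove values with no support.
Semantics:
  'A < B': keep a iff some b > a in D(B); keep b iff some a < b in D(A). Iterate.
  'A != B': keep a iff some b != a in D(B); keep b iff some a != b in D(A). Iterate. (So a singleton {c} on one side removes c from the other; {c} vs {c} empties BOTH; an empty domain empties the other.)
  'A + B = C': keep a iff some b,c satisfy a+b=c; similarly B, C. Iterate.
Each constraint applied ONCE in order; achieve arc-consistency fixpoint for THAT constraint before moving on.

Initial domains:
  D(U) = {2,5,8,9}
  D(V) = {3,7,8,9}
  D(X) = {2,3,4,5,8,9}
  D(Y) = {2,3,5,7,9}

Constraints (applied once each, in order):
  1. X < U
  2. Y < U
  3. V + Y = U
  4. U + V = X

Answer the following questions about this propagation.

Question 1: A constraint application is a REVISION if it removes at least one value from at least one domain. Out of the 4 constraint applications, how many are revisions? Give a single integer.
Constraint 1 (X < U) on D(X)={2,3,4,5,8,9} D(U)={2,5,8,9}: X {2,3,4,5,8,9}->{2,3,4,5,8}; U {2,5,8,9}->{5,8,9} => REVISION
Constraint 2 (Y < U) on D(Y)={2,3,5,7,9} D(U)={5,8,9}: Y {2,3,5,7,9}->{2,3,5,7} => REVISION
Constraint 3 (V + Y = U) on D(V)={3,7,8,9} D(Y)={2,3,5,7} D(U)={5,8,9}: V {3,7,8,9}->{3,7}; Y {2,3,5,7}->{2,5} => REVISION
Constraint 4 (U + V = X) on D(U)={5,8,9} D(V)={3,7} D(X)={2,3,4,5,8}: U {5,8,9}->{5}; V {3,7}->{3}; X {2,3,4,5,8}->{8} => REVISION
Total revisions = 4

Answer: 4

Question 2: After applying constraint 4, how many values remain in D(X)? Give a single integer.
Answer: 1

Derivation:
Constraint 1 (X < U) on D(X)={2,3,4,5,8,9} D(U)={2,5,8,9}: X {2,3,4,5,8,9}->{2,3,4,5,8}; U {2,5,8,9}->{5,8,9}
Constraint 2 (Y < U) on D(Y)={2,3,5,7,9} D(U)={5,8,9}: Y {2,3,5,7,9}->{2,3,5,7}
Constraint 3 (V + Y = U) on D(V)={3,7,8,9} D(Y)={2,3,5,7} D(U)={5,8,9}: V {3,7,8,9}->{3,7}; Y {2,3,5,7}->{2,5}
Constraint 4 (U + V = X) on D(U)={5,8,9} D(V)={3,7} D(X)={2,3,4,5,8}: U {5,8,9}->{5}; V {3,7}->{3}; X {2,3,4,5,8}->{8}
So after constraint 4: D(X)={8}, size = 1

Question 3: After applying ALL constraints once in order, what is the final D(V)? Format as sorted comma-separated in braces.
Constraint 1 (X < U) on D(X)={2,3,4,5,8,9} D(U)={2,5,8,9}: X {2,3,4,5,8,9}->{2,3,4,5,8}; U {2,5,8,9}->{5,8,9}
Constraint 2 (Y < U) on D(Y)={2,3,5,7,9} D(U)={5,8,9}: Y {2,3,5,7,9}->{2,3,5,7}
Constraint 3 (V + Y = U) on D(V)={3,7,8,9} D(Y)={2,3,5,7} D(U)={5,8,9}: V {3,7,8,9}->{3,7}; Y {2,3,5,7}->{2,5}
Constraint 4 (U + V = X) on D(U)={5,8,9} D(V)={3,7} D(X)={2,3,4,5,8}: U {5,8,9}->{5}; V {3,7}->{3}; X {2,3,4,5,8}->{8}
So after all 4 constraints: D(V) = {3}

Answer: {3}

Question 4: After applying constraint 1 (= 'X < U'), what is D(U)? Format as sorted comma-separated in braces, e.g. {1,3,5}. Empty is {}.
Answer: {5,8,9}

Derivation:
Constraint 1 (X < U) on D(X)={2,3,4,5,8,9} D(U)={2,5,8,9}: X {2,3,4,5,8,9}->{2,3,4,5,8}; U {2,5,8,9}->{5,8,9}
So after constraint 1: D(U) = {5,8,9}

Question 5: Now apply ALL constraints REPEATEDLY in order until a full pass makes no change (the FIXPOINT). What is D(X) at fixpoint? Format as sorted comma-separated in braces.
Answer: {}

Derivation:
pass 0 (initial): D(X)={2,3,4,5,8,9}
pass 1: U {2,5,8,9}->{5}; V {3,7,8,9}->{3}; X {2,3,4,5,8,9}->{8}; Y {2,3,5,7,9}->{2,5}
pass 2: U {5}->{}; V {3}->{}; X {8}->{}; Y {2,5}->{}
pass 3: no change
Fixpoint after 3 passes: D(X) = {}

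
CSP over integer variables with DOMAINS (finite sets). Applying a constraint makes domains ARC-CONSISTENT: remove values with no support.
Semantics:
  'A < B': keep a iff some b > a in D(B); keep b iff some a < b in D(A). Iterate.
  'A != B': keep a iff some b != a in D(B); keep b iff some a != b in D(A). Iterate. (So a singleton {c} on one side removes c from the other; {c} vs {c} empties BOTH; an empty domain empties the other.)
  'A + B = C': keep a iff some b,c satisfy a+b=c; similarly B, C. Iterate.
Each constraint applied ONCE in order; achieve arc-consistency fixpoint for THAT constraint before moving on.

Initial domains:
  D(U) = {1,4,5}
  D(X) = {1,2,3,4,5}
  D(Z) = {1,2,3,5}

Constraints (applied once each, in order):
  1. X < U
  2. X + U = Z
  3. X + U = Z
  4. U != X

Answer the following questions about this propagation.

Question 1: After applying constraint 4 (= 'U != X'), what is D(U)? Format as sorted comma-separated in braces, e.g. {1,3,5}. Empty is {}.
Constraint 1 (X < U) on D(X)={1,2,3,4,5} D(U)={1,4,5}: X {1,2,3,4,5}->{1,2,3,4}; U {1,4,5}->{4,5}
Constraint 2 (X + U = Z) on D(X)={1,2,3,4} D(U)={4,5} D(Z)={1,2,3,5}: X {1,2,3,4}->{1}; U {4,5}->{4}; Z {1,2,3,5}->{5}
Constraint 3 (X + U = Z) on D(X)={1} D(U)={4} D(Z)={5}: no change
Constraint 4 (U != X) on D(U)={4} D(X)={1}: no change
So after constraint 4: D(U) = {4}

Answer: {4}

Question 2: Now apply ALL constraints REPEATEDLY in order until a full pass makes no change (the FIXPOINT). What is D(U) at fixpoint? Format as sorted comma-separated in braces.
pass 0 (initial): D(U)={1,4,5}
pass 1: U {1,4,5}->{4}; X {1,2,3,4,5}->{1}; Z {1,2,3,5}->{5}
pass 2: no change
Fixpoint after 2 passes: D(U) = {4}

Answer: {4}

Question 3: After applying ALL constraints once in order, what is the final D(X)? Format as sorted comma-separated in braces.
Answer: {1}

Derivation:
Constraint 1 (X < U) on D(X)={1,2,3,4,5} D(U)={1,4,5}: X {1,2,3,4,5}->{1,2,3,4}; U {1,4,5}->{4,5}
Constraint 2 (X + U = Z) on D(X)={1,2,3,4} D(U)={4,5} D(Z)={1,2,3,5}: X {1,2,3,4}->{1}; U {4,5}->{4}; Z {1,2,3,5}->{5}
Constraint 3 (X + U = Z) on D(X)={1} D(U)={4} D(Z)={5}: no change
Constraint 4 (U != X) on D(U)={4} D(X)={1}: no change
So after all 4 constraints: D(X) = {1}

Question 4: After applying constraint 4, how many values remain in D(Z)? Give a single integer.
Constraint 1 (X < U) on D(X)={1,2,3,4,5} D(U)={1,4,5}: X {1,2,3,4,5}->{1,2,3,4}; U {1,4,5}->{4,5}
Constraint 2 (X + U = Z) on D(X)={1,2,3,4} D(U)={4,5} D(Z)={1,2,3,5}: X {1,2,3,4}->{1}; U {4,5}->{4}; Z {1,2,3,5}->{5}
Constraint 3 (X + U = Z) on D(X)={1} D(U)={4} D(Z)={5}: no change
Constraint 4 (U != X) on D(U)={4} D(X)={1}: no change
So after constraint 4: D(Z)={5}, size = 1

Answer: 1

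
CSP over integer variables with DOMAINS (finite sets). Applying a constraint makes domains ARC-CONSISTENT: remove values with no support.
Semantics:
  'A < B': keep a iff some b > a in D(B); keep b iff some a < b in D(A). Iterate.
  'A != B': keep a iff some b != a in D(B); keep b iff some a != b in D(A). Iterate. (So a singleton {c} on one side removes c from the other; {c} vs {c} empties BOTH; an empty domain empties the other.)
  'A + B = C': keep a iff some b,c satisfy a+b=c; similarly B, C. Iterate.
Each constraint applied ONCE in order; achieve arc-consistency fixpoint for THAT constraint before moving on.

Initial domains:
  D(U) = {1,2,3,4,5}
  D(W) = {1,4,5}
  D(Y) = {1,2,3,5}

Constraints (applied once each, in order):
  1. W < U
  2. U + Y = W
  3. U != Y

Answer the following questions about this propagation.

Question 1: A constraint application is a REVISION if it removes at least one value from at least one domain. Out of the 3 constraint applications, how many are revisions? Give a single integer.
Answer: 2

Derivation:
Constraint 1 (W < U) on D(W)={1,4,5} D(U)={1,2,3,4,5}: W {1,4,5}->{1,4}; U {1,2,3,4,5}->{2,3,4,5} => REVISION
Constraint 2 (U + Y = W) on D(U)={2,3,4,5} D(Y)={1,2,3,5} D(W)={1,4}: U {2,3,4,5}->{2,3}; Y {1,2,3,5}->{1,2}; W {1,4}->{4} => REVISION
Constraint 3 (U != Y) on D(U)={2,3} D(Y)={1,2}: no change => not a revision
Total revisions = 2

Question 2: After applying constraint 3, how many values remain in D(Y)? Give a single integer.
Answer: 2

Derivation:
Constraint 1 (W < U) on D(W)={1,4,5} D(U)={1,2,3,4,5}: W {1,4,5}->{1,4}; U {1,2,3,4,5}->{2,3,4,5}
Constraint 2 (U + Y = W) on D(U)={2,3,4,5} D(Y)={1,2,3,5} D(W)={1,4}: U {2,3,4,5}->{2,3}; Y {1,2,3,5}->{1,2}; W {1,4}->{4}
Constraint 3 (U != Y) on D(U)={2,3} D(Y)={1,2}: no change
So after constraint 3: D(Y)={1,2}, size = 2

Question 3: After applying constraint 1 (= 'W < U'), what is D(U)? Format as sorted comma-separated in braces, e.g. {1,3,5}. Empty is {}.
Constraint 1 (W < U) on D(W)={1,4,5} D(U)={1,2,3,4,5}: W {1,4,5}->{1,4}; U {1,2,3,4,5}->{2,3,4,5}
So after constraint 1: D(U) = {2,3,4,5}

Answer: {2,3,4,5}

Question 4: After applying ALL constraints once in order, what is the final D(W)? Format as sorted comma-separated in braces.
Constraint 1 (W < U) on D(W)={1,4,5} D(U)={1,2,3,4,5}: W {1,4,5}->{1,4}; U {1,2,3,4,5}->{2,3,4,5}
Constraint 2 (U + Y = W) on D(U)={2,3,4,5} D(Y)={1,2,3,5} D(W)={1,4}: U {2,3,4,5}->{2,3}; Y {1,2,3,5}->{1,2}; W {1,4}->{4}
Constraint 3 (U != Y) on D(U)={2,3} D(Y)={1,2}: no change
So after all 3 constraints: D(W) = {4}

Answer: {4}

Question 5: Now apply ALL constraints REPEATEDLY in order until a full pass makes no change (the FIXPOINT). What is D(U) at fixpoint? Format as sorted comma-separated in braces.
Answer: {}

Derivation:
pass 0 (initial): D(U)={1,2,3,4,5}
pass 1: U {1,2,3,4,5}->{2,3}; W {1,4,5}->{4}; Y {1,2,3,5}->{1,2}
pass 2: U {2,3}->{}; W {4}->{}; Y {1,2}->{}
pass 3: no change
Fixpoint after 3 passes: D(U) = {}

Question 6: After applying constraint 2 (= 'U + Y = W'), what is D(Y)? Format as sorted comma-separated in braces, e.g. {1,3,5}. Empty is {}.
Answer: {1,2}

Derivation:
Constraint 1 (W < U) on D(W)={1,4,5} D(U)={1,2,3,4,5}: W {1,4,5}->{1,4}; U {1,2,3,4,5}->{2,3,4,5}
Constraint 2 (U + Y = W) on D(U)={2,3,4,5} D(Y)={1,2,3,5} D(W)={1,4}: U {2,3,4,5}->{2,3}; Y {1,2,3,5}->{1,2}; W {1,4}->{4}
So after constraint 2: D(Y) = {1,2}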